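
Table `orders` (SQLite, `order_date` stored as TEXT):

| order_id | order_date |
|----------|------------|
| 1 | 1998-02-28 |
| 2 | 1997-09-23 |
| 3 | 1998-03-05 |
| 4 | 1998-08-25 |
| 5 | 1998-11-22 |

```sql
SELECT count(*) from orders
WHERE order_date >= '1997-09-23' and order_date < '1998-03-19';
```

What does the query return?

3

Rows in [1997-09-23, 1998-03-19): 1998-02-28, 1997-09-23, 1998-03-05 → 3 rows.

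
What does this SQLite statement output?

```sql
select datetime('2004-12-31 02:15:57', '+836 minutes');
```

836 minutes = 13h 56m; +836 minutes from 2004-12-31 02:15:57 is 2004-12-31 16:11:57.

2004-12-31 16:11:57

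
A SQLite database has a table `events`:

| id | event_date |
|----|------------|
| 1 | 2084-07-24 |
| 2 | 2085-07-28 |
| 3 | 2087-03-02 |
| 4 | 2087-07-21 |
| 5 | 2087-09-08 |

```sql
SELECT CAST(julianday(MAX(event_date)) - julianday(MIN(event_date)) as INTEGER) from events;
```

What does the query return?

1141

MIN = 2084-07-24, MAX = 2087-09-08.
7 days remain in July 2084 after the 24th (31 − 24).
Full months from August 2084 through August 2087 contribute their day counts.
Then 8 days into September 2087.
Total: 7 + 31 + 30 + 31 + 30 + 31 + 31 + 28 + 31 + 30 + 31 + 30 + 31 + 31 + 30 + 31 + 30 + 31 + 31 + 28 + 31 + 30 + 31 + 30 + 31 + 31 + 30 + 31 + 30 + 31 + 31 + 28 + 31 + 30 + 31 + 30 + 31 + 31 + 8 = 1141.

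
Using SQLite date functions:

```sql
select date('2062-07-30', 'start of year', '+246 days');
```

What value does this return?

2062-09-04

`start of year` rewinds 2062-07-30 to 2062-01-01.
Applying '+246 days' to 2062-01-01: counting 246 days forward gives 2062-09-04.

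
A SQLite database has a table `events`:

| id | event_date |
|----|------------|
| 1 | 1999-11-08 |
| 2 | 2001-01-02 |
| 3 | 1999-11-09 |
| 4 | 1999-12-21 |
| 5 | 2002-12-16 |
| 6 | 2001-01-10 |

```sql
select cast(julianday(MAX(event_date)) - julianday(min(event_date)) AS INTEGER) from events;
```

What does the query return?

MIN = 1999-11-08, MAX = 2002-12-16.
22 days remain in November 1999 after the 8th (30 − 8).
Full months from December 1999 through November 2002 contribute their day counts.
Then 16 days into December 2002.
Total: 22 + 31 + 31 + 29 + 31 + 30 + 31 + 30 + 31 + 31 + 30 + 31 + 30 + 31 + 31 + 28 + 31 + 30 + 31 + 30 + 31 + 31 + 30 + 31 + 30 + 31 + 31 + 28 + 31 + 30 + 31 + 30 + 31 + 31 + 30 + 31 + 30 + 16 = 1134.

1134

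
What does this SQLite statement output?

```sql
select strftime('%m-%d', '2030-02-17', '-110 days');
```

10-30

First apply '-110 days': 2030-02-17 → 2029-10-30.
`%m-%d` extracts the month-day: 10-30.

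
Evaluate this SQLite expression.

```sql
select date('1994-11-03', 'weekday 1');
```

1994-11-07

`weekday 1` advances to the next Monday; 1994-11-03 is a Thursday, so it moves forward to 1994-11-07.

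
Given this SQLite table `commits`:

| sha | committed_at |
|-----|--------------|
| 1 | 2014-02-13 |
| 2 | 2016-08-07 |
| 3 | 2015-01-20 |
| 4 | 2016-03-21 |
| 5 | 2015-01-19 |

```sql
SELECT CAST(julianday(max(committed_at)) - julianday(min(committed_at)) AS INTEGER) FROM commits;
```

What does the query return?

906

MIN = 2014-02-13, MAX = 2016-08-07.
15 days remain in February 2014 after the 13th (28 − 13).
Full months from March 2014 through July 2016 contribute their day counts.
Then 7 days into August 2016.
Total: 15 + 31 + 30 + 31 + 30 + 31 + 31 + 30 + 31 + 30 + 31 + 31 + 28 + 31 + 30 + 31 + 30 + 31 + 31 + 30 + 31 + 30 + 31 + 31 + 29 + 31 + 30 + 31 + 30 + 31 + 7 = 906.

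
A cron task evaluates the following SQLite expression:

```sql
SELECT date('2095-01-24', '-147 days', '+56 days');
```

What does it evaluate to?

2094-10-25

Applying '-147 days' to 2095-01-24: counting 147 days back gives 2094-08-30.
Applying '+56 days' to 2094-08-30: counting 56 days forward gives 2094-10-25.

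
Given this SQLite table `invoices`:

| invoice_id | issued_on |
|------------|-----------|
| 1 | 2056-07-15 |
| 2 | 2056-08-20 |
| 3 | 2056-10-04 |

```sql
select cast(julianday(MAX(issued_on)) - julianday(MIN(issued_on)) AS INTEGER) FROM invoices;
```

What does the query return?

MIN = 2056-07-15, MAX = 2056-10-04.
16 days remain in July 2056 after the 15th (31 − 15).
August 2056: 31 days.
September 2056: 30 days.
Then 4 days into October 2056.
Total: 16 + 31 + 30 + 4 = 81.

81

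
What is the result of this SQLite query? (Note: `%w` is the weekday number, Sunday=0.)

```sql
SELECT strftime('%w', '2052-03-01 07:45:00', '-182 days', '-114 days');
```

First apply '-182 days', '-114 days': 2052-03-01 07:45:00 → 2051-05-10 07:45:00.
2051-05-10 is a Wednesday; with Sunday=0 that is 3.

3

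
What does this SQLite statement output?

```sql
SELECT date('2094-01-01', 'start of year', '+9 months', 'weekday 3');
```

`start of year` rewinds 2094-01-01 to 2094-01-01.
Adding +9 months to 2094-01-01 gives 2094-10-01.
`weekday 3` advances to the next Wednesday; 2094-10-01 is a Friday, so it moves forward to 2094-10-06.

2094-10-06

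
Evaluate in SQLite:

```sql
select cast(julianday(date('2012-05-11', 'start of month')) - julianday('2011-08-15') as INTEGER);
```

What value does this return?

260

`start of month` rewinds 2012-05-11 to 2012-05-01.
16 days remain in August 2011 after the 15th (31 − 15).
Full months from September 2011 through April 2012 contribute their day counts.
Then 1 day into May 2012.
Total: 16 + 30 + 31 + 30 + 31 + 31 + 29 + 31 + 30 + 1 = 260.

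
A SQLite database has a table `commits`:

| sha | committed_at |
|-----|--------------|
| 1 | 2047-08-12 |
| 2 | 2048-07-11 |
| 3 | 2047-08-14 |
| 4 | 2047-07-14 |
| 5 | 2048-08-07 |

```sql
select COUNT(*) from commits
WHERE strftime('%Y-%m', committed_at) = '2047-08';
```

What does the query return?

2

Rows with year-month 2047-08: 2047-08-12, 2047-08-14 → 2.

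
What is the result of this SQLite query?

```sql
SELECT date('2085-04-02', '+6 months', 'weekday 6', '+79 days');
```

Adding +6 months to 2085-04-02 gives 2085-10-02.
`weekday 6` advances to the next Saturday; 2085-10-02 is a Tuesday, so it moves forward to 2085-10-06.
Applying '+79 days' to 2085-10-06: counting 79 days forward gives 2085-12-24.

2085-12-24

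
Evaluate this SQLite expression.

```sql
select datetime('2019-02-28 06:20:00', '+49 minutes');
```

+49 minutes from 2019-02-28 06:20:00 is 2019-02-28 07:09:00.

2019-02-28 07:09:00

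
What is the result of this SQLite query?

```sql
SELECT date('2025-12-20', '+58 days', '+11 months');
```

Applying '+58 days' to 2025-12-20: counting 58 days forward gives 2026-02-16.
Adding +11 months to 2026-02-16 gives 2027-01-16.

2027-01-16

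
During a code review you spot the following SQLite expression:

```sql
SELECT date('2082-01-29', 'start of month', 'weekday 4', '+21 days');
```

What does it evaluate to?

`start of month` rewinds 2082-01-29 to 2082-01-01.
`weekday 4` advances to the next Thursday; 2082-01-01 is already a Thursday, so it stays at 2082-01-01.
Advancing 21 more days within January lands on 2082-01-22.

2082-01-22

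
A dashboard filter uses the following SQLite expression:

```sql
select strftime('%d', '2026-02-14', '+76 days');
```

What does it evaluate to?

First apply '+76 days': 2026-02-14 → 2026-05-01.
`%d` extracts the 2-digit day of month: 01.

01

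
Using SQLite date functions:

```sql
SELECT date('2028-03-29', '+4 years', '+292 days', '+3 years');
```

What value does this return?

Adding +4 years to 2028-03-29 gives 2032-03-29.
Applying '+292 days' to 2032-03-29: counting 292 days forward gives 2033-01-15.
Adding +3 years to 2033-01-15 gives 2036-01-15.

2036-01-15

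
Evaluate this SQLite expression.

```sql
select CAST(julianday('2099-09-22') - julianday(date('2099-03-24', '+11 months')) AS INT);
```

-155

Adding +11 months to 2099-03-24 gives 2100-02-24.
8 days remain in September 2099 after the 22nd (30 − 22).
October 2099: 31 days.
November 2099: 30 days.
December 2099: 31 days.
January 2100: 31 days.
Then 24 days into February 2100.
Total: 8 + 31 + 30 + 31 + 31 + 24 = 155.
The subtraction is earlier − later, so the result is −155 → -155.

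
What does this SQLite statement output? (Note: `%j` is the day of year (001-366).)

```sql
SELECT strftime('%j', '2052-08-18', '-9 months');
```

322

First apply '-9 months': 2052-08-18 → 2051-11-18.
Day-of-year for 2051-11-18: days since 2051-01-01 inclusive = 322, zero-padded to 322.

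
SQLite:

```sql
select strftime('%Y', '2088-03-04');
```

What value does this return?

2088

`%Y` extracts the 4-digit year: 2088.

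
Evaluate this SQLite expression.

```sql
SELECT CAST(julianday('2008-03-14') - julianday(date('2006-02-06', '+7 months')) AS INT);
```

555

Adding +7 months to 2006-02-06 gives 2006-09-06.
24 days remain in September 2006 after the 6th (30 − 6).
Full months from October 2006 through February 2008 contribute their day counts.
Then 14 days into March 2008.
Total: 24 + 31 + 30 + 31 + 31 + 28 + 31 + 30 + 31 + 30 + 31 + 31 + 30 + 31 + 30 + 31 + 31 + 29 + 14 = 555.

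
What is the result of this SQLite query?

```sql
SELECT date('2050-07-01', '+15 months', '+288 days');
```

2052-07-15

Adding +15 months to 2050-07-01 gives 2051-10-01.
Applying '+288 days' to 2051-10-01: counting 288 days forward gives 2052-07-15.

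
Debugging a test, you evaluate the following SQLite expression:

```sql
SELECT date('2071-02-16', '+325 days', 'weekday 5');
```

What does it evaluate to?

2072-01-08

Applying '+325 days' to 2071-02-16: counting 325 days forward gives 2072-01-07.
`weekday 5` advances to the next Friday; 2072-01-07 is a Thursday, so it moves forward to 2072-01-08.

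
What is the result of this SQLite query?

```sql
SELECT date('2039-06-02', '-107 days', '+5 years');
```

2044-02-15

Applying '-107 days' to 2039-06-02: counting 107 days back gives 2039-02-15.
Adding +5 years to 2039-02-15 gives 2044-02-15.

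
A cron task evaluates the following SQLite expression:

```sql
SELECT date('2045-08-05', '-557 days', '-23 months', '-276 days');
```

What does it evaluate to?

Applying '-557 days' to 2045-08-05: counting 557 days back gives 2044-01-26.
Adding -23 months to 2044-01-26 gives 2042-02-26.
Applying '-276 days' to 2042-02-26: counting 276 days back gives 2041-05-26.

2041-05-26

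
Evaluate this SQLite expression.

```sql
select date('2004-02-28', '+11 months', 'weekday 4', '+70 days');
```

Adding +11 months to 2004-02-28 gives 2005-01-28.
`weekday 4` advances to the next Thursday; 2005-01-28 is a Friday, so it moves forward to 2005-02-03.
Applying '+70 days' to 2005-02-03: counting 70 days forward gives 2005-04-14.

2005-04-14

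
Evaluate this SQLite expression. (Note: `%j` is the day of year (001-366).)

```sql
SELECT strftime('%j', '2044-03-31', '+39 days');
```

First apply '+39 days': 2044-03-31 → 2044-05-09.
Day-of-year for 2044-05-09: days since 2044-01-01 inclusive = 130, zero-padded to 130.

130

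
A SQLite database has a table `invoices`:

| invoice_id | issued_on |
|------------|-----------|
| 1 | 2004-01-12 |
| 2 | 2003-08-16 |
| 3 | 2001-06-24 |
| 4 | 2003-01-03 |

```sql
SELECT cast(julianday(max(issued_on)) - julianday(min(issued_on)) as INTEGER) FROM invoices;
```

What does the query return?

MIN = 2001-06-24, MAX = 2004-01-12.
6 days remain in June 2001 after the 24th (30 − 24).
Full months from July 2001 through December 2003 contribute their day counts.
Then 12 days into January 2004.
Total: 6 + 31 + 31 + 30 + 31 + 30 + 31 + 31 + 28 + 31 + 30 + 31 + 30 + 31 + 31 + 30 + 31 + 30 + 31 + 31 + 28 + 31 + 30 + 31 + 30 + 31 + 31 + 30 + 31 + 30 + 31 + 12 = 932.

932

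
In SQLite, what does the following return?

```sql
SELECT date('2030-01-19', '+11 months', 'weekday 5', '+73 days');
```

Adding +11 months to 2030-01-19 gives 2030-12-19.
`weekday 5` advances to the next Friday; 2030-12-19 is a Thursday, so it moves forward to 2030-12-20.
Applying '+73 days' to 2030-12-20: counting 73 days forward gives 2031-03-03.

2031-03-03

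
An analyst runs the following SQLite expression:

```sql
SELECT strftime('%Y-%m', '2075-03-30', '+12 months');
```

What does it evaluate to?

2076-03

First apply '+12 months': 2075-03-30 → 2076-03-30.
`%Y-%m` extracts the year-month: 2076-03.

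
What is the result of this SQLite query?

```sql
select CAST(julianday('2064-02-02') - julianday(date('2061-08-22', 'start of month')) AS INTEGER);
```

`start of month` rewinds 2061-08-22 to 2061-08-01.
30 days remain in August 2061 after the 1st (31 − 1).
Full months from September 2061 through January 2064 contribute their day counts.
Then 2 days into February 2064.
Total: 30 + 30 + 31 + 30 + 31 + 31 + 28 + 31 + 30 + 31 + 30 + 31 + 31 + 30 + 31 + 30 + 31 + 31 + 28 + 31 + 30 + 31 + 30 + 31 + 31 + 30 + 31 + 30 + 31 + 31 + 2 = 915.

915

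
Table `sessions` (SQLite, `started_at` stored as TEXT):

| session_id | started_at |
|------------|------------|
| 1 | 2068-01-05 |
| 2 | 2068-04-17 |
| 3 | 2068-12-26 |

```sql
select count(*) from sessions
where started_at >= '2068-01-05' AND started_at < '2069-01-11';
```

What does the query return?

3

Rows in [2068-01-05, 2069-01-11): 2068-01-05, 2068-04-17, 2068-12-26 → 3 rows.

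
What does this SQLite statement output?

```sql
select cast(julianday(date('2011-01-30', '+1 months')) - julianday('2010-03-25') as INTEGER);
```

342

Adding +1 month to 2011-01-30 targets 2011-02-30. February 2011 has only 28 days, so SQLite normalizes the 2-day overflow forward to 2011-03-02.
6 days remain in March 2010 after the 25th (31 − 25).
Full months from April 2010 through February 2011 contribute their day counts.
Then 2 days into March 2011.
Total: 6 + 30 + 31 + 30 + 31 + 31 + 30 + 31 + 30 + 31 + 31 + 28 + 2 = 342.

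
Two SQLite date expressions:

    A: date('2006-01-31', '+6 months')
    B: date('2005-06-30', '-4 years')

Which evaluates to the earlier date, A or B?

B

A = 2006-07-31.
B = 2001-06-30.
B is earlier.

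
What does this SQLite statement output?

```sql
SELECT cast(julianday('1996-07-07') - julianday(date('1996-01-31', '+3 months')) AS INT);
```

67

Adding +3 months to 1996-01-31 targets 1996-04-31. April 1996 has only 30 days, so SQLite normalizes the 1-day overflow forward to 1996-05-01.
30 days remain in May 1996 after the 1st (31 − 1).
June 1996: 30 days.
Then 7 days into July 1996.
Total: 30 + 30 + 7 = 67.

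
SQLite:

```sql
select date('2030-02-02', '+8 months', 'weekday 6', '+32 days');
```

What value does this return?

2030-11-06

Adding +8 months to 2030-02-02 gives 2030-10-02.
`weekday 6` advances to the next Saturday; 2030-10-02 is a Wednesday, so it moves forward to 2030-10-05.
October 2030 has 31 days; 26 remain after the 5th, so 27 days reach 2030-11-01.
Advancing 5 more days within November lands on 2030-11-06.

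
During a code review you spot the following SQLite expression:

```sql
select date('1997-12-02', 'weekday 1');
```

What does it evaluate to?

`weekday 1` advances to the next Monday; 1997-12-02 is a Tuesday, so it moves forward to 1997-12-08.

1997-12-08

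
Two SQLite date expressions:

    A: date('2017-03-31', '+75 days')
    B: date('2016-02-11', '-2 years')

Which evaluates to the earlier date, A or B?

A = 2017-06-14.
B = 2014-02-11.
B is earlier.

B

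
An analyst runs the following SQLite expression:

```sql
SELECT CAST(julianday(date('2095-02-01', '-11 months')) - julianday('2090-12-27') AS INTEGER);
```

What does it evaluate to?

Adding -11 months to 2095-02-01 gives 2094-03-01.
4 days remain in December 2090 after the 27th (31 − 27).
Full months from January 2091 through February 2094 contribute their day counts.
Then 1 day into March 2094.
Total: 4 + 31 + 28 + 31 + 30 + 31 + 30 + 31 + 31 + 30 + 31 + 30 + 31 + 31 + 29 + 31 + 30 + 31 + 30 + 31 + 31 + 30 + 31 + 30 + 31 + 31 + 28 + 31 + 30 + 31 + 30 + 31 + 31 + 30 + 31 + 30 + 31 + 31 + 28 + 1 = 1160.

1160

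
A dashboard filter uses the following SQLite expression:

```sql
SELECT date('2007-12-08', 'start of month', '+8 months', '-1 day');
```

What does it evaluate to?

`start of month` rewinds 2007-12-08 to 2007-12-01.
Adding +8 months to 2007-12-01 gives 2008-08-01.
Going back 1 day from 2008-08-01 reaches 2008-07-31 (last day of July, 31 days).

2008-07-31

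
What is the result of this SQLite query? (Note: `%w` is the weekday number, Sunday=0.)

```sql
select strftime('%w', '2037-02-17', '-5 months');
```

3

First apply '-5 months': 2037-02-17 → 2036-09-17.
2036-09-17 is a Wednesday; with Sunday=0 that is 3.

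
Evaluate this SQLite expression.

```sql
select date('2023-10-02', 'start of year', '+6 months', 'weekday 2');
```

`start of year` rewinds 2023-10-02 to 2023-01-01.
Adding +6 months to 2023-01-01 gives 2023-07-01.
`weekday 2` advances to the next Tuesday; 2023-07-01 is a Saturday, so it moves forward to 2023-07-04.

2023-07-04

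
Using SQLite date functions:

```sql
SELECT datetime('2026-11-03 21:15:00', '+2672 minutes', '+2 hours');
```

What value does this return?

2026-11-05 19:47:00

2672 minutes = 44h 32m; +2672 minutes from 2026-11-03 21:15:00 is 2026-11-05 17:47:00 (crosses midnight).
+2 hours from 2026-11-05 17:47:00 is 2026-11-05 19:47:00.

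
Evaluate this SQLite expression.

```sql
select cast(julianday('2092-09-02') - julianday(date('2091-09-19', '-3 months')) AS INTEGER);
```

Adding -3 months to 2091-09-19 gives 2091-06-19.
11 days remain in June 2091 after the 19th (30 − 19).
Full months from July 2091 through August 2092 contribute their day counts.
Then 2 days into September 2092.
Total: 11 + 31 + 31 + 30 + 31 + 30 + 31 + 31 + 29 + 31 + 30 + 31 + 30 + 31 + 31 + 2 = 441.

441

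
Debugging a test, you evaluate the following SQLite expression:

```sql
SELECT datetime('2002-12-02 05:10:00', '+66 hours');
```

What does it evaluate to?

2002-12-04 23:10:00

+66 hours from 2002-12-02 05:10:00 is 2002-12-04 23:10:00 (crosses midnight).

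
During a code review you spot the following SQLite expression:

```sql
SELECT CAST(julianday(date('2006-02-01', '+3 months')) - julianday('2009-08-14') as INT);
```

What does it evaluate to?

-1201

Adding +3 months to 2006-02-01 gives 2006-05-01.
30 days remain in May 2006 after the 1st (31 − 1).
Full months from June 2006 through July 2009 contribute their day counts.
Then 14 days into August 2009.
Total: 30 + 30 + 31 + 31 + 30 + 31 + 30 + 31 + 31 + 28 + 31 + 30 + 31 + 30 + 31 + 31 + 30 + 31 + 30 + 31 + 31 + 29 + 31 + 30 + 31 + 30 + 31 + 31 + 30 + 31 + 30 + 31 + 31 + 28 + 31 + 30 + 31 + 30 + 31 + 14 = 1201.
The subtraction is earlier − later, so the result is −1201 → -1201.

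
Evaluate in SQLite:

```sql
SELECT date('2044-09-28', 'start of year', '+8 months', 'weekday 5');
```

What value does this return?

`start of year` rewinds 2044-09-28 to 2044-01-01.
Adding +8 months to 2044-01-01 gives 2044-09-01.
`weekday 5` advances to the next Friday; 2044-09-01 is a Thursday, so it moves forward to 2044-09-02.

2044-09-02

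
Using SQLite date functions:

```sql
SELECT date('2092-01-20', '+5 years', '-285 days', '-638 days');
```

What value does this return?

Adding +5 years to 2092-01-20 gives 2097-01-20.
Applying '-285 days' to 2097-01-20: counting 285 days back gives 2096-04-10.
Applying '-638 days' to 2096-04-10: counting 638 days back gives 2094-07-12.

2094-07-12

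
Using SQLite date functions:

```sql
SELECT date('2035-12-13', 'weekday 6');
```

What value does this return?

`weekday 6` advances to the next Saturday; 2035-12-13 is a Thursday, so it moves forward to 2035-12-15.

2035-12-15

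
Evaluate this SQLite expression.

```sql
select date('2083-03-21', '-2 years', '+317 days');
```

Adding -2 years to 2083-03-21 gives 2081-03-21.
Applying '+317 days' to 2081-03-21: counting 317 days forward gives 2082-02-01.

2082-02-01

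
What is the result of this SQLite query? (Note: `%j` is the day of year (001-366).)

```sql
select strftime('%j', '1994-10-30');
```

Day-of-year for 1994-10-30: days since 1994-01-01 inclusive = 303, zero-padded to 303.

303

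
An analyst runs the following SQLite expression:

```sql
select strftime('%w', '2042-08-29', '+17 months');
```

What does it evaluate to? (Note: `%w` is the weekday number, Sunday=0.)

First apply '+17 months': 2042-08-29 → 2044-01-29.
2044-01-29 is a Friday; with Sunday=0 that is 5.

5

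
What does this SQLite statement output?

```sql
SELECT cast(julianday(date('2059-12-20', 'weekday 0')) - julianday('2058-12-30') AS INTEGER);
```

356

`weekday 0` advances to the next Sunday; 2059-12-20 is a Saturday, so it moves forward to 2059-12-21.
1 day remains in December 2058 after the 30th (31 − 30).
Full months from January 2059 through November 2059 contribute their day counts.
Then 21 days into December 2059.
Total: 1 + 31 + 28 + 31 + 30 + 31 + 30 + 31 + 31 + 30 + 31 + 30 + 21 = 356.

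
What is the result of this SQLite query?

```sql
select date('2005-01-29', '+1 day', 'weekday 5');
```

2005-02-04

Advancing 1 more day within January lands on 2005-01-30.
`weekday 5` advances to the next Friday; 2005-01-30 is a Sunday, so it moves forward to 2005-02-04.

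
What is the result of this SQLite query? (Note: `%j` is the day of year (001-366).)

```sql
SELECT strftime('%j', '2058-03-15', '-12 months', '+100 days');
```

First apply '-12 months', '+100 days': 2058-03-15 → 2057-06-23.
Day-of-year for 2057-06-23: days since 2057-01-01 inclusive = 174, zero-padded to 174.

174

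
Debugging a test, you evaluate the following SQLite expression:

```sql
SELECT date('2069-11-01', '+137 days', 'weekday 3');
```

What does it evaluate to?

Applying '+137 days' to 2069-11-01: counting 137 days forward gives 2070-03-18.
`weekday 3` advances to the next Wednesday; 2070-03-18 is a Tuesday, so it moves forward to 2070-03-19.

2070-03-19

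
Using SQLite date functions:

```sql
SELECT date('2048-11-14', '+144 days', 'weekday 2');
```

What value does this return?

Applying '+144 days' to 2048-11-14: counting 144 days forward gives 2049-04-07.
`weekday 2` advances to the next Tuesday; 2049-04-07 is a Wednesday, so it moves forward to 2049-04-13.

2049-04-13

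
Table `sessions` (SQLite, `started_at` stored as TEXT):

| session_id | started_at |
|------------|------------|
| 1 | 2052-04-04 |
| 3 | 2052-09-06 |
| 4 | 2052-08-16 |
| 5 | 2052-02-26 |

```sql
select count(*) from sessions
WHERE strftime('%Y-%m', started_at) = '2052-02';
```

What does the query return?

1

Rows with year-month 2052-02: 2052-02-26 → 1.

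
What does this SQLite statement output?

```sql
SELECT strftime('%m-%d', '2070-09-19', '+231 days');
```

05-08

First apply '+231 days': 2070-09-19 → 2071-05-08.
`%m-%d` extracts the month-day: 05-08.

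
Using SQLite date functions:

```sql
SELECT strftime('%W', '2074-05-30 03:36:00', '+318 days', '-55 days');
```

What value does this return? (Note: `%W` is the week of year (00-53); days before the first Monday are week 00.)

First apply '+318 days', '-55 days': 2074-05-30 03:36:00 → 2075-02-17 03:36:00.
2075-02-17 is a Sunday. SQLite's %W counts Mondays since the year started; the result is 06.

06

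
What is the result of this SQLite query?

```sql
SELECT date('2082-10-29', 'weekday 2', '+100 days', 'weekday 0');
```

`weekday 2` advances to the next Tuesday; 2082-10-29 is a Thursday, so it moves forward to 2082-11-03.
Applying '+100 days' to 2082-11-03: counting 100 days forward gives 2083-02-11.
`weekday 0` advances to the next Sunday; 2083-02-11 is a Thursday, so it moves forward to 2083-02-14.

2083-02-14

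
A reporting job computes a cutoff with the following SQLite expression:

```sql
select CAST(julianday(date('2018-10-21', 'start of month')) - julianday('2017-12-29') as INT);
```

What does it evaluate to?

`start of month` rewinds 2018-10-21 to 2018-10-01.
2 days remain in December 2017 after the 29th (31 − 29).
Full months from January 2018 through September 2018 contribute their day counts.
Then 1 day into October 2018.
Total: 2 + 31 + 28 + 31 + 30 + 31 + 30 + 31 + 31 + 30 + 1 = 276.

276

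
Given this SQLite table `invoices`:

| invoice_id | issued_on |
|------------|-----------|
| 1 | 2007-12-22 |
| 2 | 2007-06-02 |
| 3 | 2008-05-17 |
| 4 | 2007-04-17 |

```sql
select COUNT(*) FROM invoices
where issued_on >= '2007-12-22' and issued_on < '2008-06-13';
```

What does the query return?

2

Rows in [2007-12-22, 2008-06-13): 2007-12-22, 2008-05-17 → 2 rows.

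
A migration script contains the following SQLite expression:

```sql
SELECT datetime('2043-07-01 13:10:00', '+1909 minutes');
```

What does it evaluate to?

1909 minutes = 31h 49m; +1909 minutes from 2043-07-01 13:10:00 is 2043-07-02 20:59:00 (crosses midnight).

2043-07-02 20:59:00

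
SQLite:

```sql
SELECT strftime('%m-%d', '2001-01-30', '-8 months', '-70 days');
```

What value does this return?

First apply '-8 months', '-70 days': 2001-01-30 → 2000-03-21.
`%m-%d` extracts the month-day: 03-21.

03-21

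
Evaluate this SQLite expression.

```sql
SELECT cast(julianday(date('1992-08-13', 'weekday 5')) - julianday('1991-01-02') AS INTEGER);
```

`weekday 5` advances to the next Friday; 1992-08-13 is a Thursday, so it moves forward to 1992-08-14.
29 days remain in January 1991 after the 2nd (31 − 2).
Full months from February 1991 through July 1992 contribute their day counts.
Then 14 days into August 1992.
Total: 29 + 28 + 31 + 30 + 31 + 30 + 31 + 31 + 30 + 31 + 30 + 31 + 31 + 29 + 31 + 30 + 31 + 30 + 31 + 14 = 590.

590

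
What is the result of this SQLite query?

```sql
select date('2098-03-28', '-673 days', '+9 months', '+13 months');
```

2098-03-24

Applying '-673 days' to 2098-03-28: counting 673 days back gives 2096-05-24.
Adding +9 months to 2096-05-24 gives 2097-02-24.
Adding +13 months to 2097-02-24 gives 2098-03-24.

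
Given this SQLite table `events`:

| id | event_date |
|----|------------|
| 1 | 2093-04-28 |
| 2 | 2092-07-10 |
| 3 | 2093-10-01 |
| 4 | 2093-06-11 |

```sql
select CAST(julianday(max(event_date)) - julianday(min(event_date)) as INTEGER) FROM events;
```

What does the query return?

MIN = 2092-07-10, MAX = 2093-10-01.
21 days remain in July 2092 after the 10th (31 − 10).
Full months from August 2092 through September 2093 contribute their day counts.
Then 1 day into October 2093.
Total: 21 + 31 + 30 + 31 + 30 + 31 + 31 + 28 + 31 + 30 + 31 + 30 + 31 + 31 + 30 + 1 = 448.

448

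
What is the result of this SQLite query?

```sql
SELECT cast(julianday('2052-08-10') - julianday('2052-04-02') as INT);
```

130

28 days remain in April 2052 after the 2nd (30 − 2).
May 2052: 31 days.
June 2052: 30 days.
July 2052: 31 days.
Then 10 days into August 2052.
Total: 28 + 31 + 30 + 31 + 10 = 130.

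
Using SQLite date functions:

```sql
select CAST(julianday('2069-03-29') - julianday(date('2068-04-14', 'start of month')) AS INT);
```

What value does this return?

`start of month` rewinds 2068-04-14 to 2068-04-01.
29 days remain in April 2068 after the 1st (30 − 1).
Full months from May 2068 through February 2069 contribute their day counts.
Then 29 days into March 2069.
Total: 29 + 31 + 30 + 31 + 31 + 30 + 31 + 30 + 31 + 31 + 28 + 29 = 362.

362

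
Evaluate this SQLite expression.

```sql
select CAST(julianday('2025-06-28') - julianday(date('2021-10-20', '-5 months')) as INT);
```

1500

Adding -5 months to 2021-10-20 gives 2021-05-20.
11 days remain in May 2021 after the 20th (31 − 20).
Full months from June 2021 through May 2025 contribute their day counts.
Then 28 days into June 2025.
Total: 11 + 30 + 31 + 31 + 30 + 31 + 30 + 31 + 31 + 28 + 31 + 30 + 31 + 30 + 31 + 31 + 30 + 31 + 30 + 31 + 31 + 28 + 31 + 30 + 31 + 30 + 31 + 31 + 30 + 31 + 30 + 31 + 31 + 29 + 31 + 30 + 31 + 30 + 31 + 31 + 30 + 31 + 30 + 31 + 31 + 28 + 31 + 30 + 31 + 28 = 1500.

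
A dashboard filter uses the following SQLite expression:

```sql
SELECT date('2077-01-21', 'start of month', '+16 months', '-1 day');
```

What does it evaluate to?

`start of month` rewinds 2077-01-21 to 2077-01-01.
Adding +16 months to 2077-01-01 gives 2078-05-01.
Going back 1 day from 2078-05-01 reaches 2078-04-30 (last day of April, 30 days).

2078-04-30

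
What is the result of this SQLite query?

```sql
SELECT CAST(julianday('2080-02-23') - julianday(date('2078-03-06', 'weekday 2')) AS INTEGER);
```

`weekday 2` advances to the next Tuesday; 2078-03-06 is a Sunday, so it moves forward to 2078-03-08.
23 days remain in March 2078 after the 8th (31 − 8).
Full months from April 2078 through January 2080 contribute their day counts.
Then 23 days into February 2080.
Total: 23 + 30 + 31 + 30 + 31 + 31 + 30 + 31 + 30 + 31 + 31 + 28 + 31 + 30 + 31 + 30 + 31 + 31 + 30 + 31 + 30 + 31 + 31 + 23 = 717.

717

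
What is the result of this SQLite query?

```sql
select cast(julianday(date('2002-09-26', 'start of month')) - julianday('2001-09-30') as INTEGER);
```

`start of month` rewinds 2002-09-26 to 2002-09-01.
0 days remain in September 2001 after the 30th (30 − 30).
Full months from October 2001 through August 2002 contribute their day counts.
Then 1 day into September 2002.
Total: 0 + 31 + 30 + 31 + 31 + 28 + 31 + 30 + 31 + 30 + 31 + 31 + 1 = 336.

336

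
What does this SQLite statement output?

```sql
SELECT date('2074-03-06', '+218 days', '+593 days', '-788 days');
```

Applying '+218 days' to 2074-03-06: counting 218 days forward gives 2074-10-10.
Applying '+593 days' to 2074-10-10: counting 593 days forward gives 2076-05-25.
Applying '-788 days' to 2076-05-25: counting 788 days back gives 2074-03-29.

2074-03-29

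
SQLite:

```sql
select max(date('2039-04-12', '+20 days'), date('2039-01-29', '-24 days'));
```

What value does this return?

2039-05-02

date('2039-04-12', '+20 days') → 2039-05-02.
date('2039-01-29', '-24 days') → 2039-01-05.
Later of the two is 2039-05-02.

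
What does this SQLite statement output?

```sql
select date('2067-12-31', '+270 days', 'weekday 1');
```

2068-10-01

Applying '+270 days' to 2067-12-31: counting 270 days forward gives 2068-09-26.
`weekday 1` advances to the next Monday; 2068-09-26 is a Wednesday, so it moves forward to 2068-10-01.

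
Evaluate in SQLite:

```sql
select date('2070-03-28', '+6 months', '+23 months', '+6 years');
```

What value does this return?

Adding +6 months to 2070-03-28 gives 2070-09-28.
Adding +23 months to 2070-09-28 gives 2072-08-28.
Adding +6 years to 2072-08-28 gives 2078-08-28.

2078-08-28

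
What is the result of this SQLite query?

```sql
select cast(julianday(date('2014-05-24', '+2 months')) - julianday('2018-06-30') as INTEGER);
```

-1437

Adding +2 months to 2014-05-24 gives 2014-07-24.
7 days remain in July 2014 after the 24th (31 − 24).
Full months from August 2014 through May 2018 contribute their day counts.
Then 30 days into June 2018.
Total: 7 + 31 + 30 + 31 + 30 + 31 + 31 + 28 + 31 + 30 + 31 + 30 + 31 + 31 + 30 + 31 + 30 + 31 + 31 + 29 + 31 + 30 + 31 + 30 + 31 + 31 + 30 + 31 + 30 + 31 + 31 + 28 + 31 + 30 + 31 + 30 + 31 + 31 + 30 + 31 + 30 + 31 + 31 + 28 + 31 + 30 + 31 + 30 = 1437.
The subtraction is earlier − later, so the result is −1437 → -1437.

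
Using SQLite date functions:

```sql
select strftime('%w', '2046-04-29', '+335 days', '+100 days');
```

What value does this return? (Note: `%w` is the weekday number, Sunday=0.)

First apply '+335 days', '+100 days': 2046-04-29 → 2047-07-08.
2047-07-08 is a Monday; with Sunday=0 that is 1.

1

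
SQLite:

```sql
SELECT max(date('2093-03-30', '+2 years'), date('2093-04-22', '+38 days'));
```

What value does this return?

2095-03-30

date('2093-03-30', '+2 years') → 2095-03-30.
date('2093-04-22', '+38 days') → 2093-05-30.
Later of the two is 2095-03-30.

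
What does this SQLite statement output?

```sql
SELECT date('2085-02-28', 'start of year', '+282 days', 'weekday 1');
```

`start of year` rewinds 2085-02-28 to 2085-01-01.
Applying '+282 days' to 2085-01-01: counting 282 days forward gives 2085-10-10.
`weekday 1` advances to the next Monday; 2085-10-10 is a Wednesday, so it moves forward to 2085-10-15.

2085-10-15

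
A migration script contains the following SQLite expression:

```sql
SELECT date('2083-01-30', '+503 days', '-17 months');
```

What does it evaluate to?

Applying '+503 days' to 2083-01-30: counting 503 days forward gives 2084-06-16.
Adding -17 months to 2084-06-16 gives 2083-01-16.

2083-01-16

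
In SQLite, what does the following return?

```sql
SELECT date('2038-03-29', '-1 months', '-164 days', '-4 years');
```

Adding -1 month to 2038-03-29 targets 2038-02-29. February 2038 has only 28 days, so SQLite normalizes the 1-day overflow forward to 2038-03-01.
Applying '-164 days' to 2038-03-01: counting 164 days back gives 2037-09-18.
Adding -4 years to 2037-09-18 gives 2033-09-18.

2033-09-18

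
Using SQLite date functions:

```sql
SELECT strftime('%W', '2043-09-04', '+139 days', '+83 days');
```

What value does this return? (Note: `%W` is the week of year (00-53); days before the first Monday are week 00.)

15

First apply '+139 days', '+83 days': 2043-09-04 → 2044-04-13.
2044-04-13 is a Wednesday. SQLite's %W counts Mondays since the year started; the result is 15.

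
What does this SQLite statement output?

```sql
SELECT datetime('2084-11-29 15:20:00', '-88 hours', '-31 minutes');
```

-88 hours from 2084-11-29 15:20:00 is 2084-11-25 23:20:00 (crosses midnight).
-31 minutes from 2084-11-25 23:20:00 is 2084-11-25 22:49:00.

2084-11-25 22:49:00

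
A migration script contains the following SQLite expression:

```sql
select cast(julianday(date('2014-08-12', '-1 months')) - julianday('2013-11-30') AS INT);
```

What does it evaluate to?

224

Adding -1 month to 2014-08-12 gives 2014-07-12.
0 days remain in November 2013 after the 30th (30 − 30).
Full months from December 2013 through June 2014 contribute their day counts.
Then 12 days into July 2014.
Total: 0 + 31 + 31 + 28 + 31 + 30 + 31 + 30 + 12 = 224.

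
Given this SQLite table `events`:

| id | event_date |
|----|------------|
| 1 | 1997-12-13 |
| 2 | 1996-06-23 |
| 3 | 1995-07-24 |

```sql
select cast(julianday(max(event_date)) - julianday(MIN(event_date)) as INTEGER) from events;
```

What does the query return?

MIN = 1995-07-24, MAX = 1997-12-13.
7 days remain in July 1995 after the 24th (31 − 24).
Full months from August 1995 through November 1997 contribute their day counts.
Then 13 days into December 1997.
Total: 7 + 31 + 30 + 31 + 30 + 31 + 31 + 29 + 31 + 30 + 31 + 30 + 31 + 31 + 30 + 31 + 30 + 31 + 31 + 28 + 31 + 30 + 31 + 30 + 31 + 31 + 30 + 31 + 30 + 13 = 873.

873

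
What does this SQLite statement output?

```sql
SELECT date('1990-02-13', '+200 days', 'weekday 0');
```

Applying '+200 days' to 1990-02-13: counting 200 days forward gives 1990-09-01.
`weekday 0` advances to the next Sunday; 1990-09-01 is a Saturday, so it moves forward to 1990-09-02.

1990-09-02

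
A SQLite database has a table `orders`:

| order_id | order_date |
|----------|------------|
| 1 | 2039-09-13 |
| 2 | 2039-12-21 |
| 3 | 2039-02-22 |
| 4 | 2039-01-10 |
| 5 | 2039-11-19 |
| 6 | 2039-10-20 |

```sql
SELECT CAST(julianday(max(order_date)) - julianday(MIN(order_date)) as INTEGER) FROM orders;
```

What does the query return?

MIN = 2039-01-10, MAX = 2039-12-21.
21 days remain in January 2039 after the 10th (31 − 10).
Full months from February 2039 through November 2039 contribute their day counts.
Then 21 days into December 2039.
Total: 21 + 28 + 31 + 30 + 31 + 30 + 31 + 31 + 30 + 31 + 30 + 21 = 345.

345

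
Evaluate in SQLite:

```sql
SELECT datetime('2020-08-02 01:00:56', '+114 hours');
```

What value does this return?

2020-08-06 19:00:56

+114 hours from 2020-08-02 01:00:56 is 2020-08-06 19:00:56 (crosses midnight).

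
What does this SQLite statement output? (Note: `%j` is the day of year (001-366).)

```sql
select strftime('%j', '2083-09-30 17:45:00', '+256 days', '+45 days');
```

209

First apply '+256 days', '+45 days': 2083-09-30 17:45:00 → 2084-07-27 17:45:00.
Day-of-year for 2084-07-27: days since 2084-01-01 inclusive = 209, zero-padded to 209.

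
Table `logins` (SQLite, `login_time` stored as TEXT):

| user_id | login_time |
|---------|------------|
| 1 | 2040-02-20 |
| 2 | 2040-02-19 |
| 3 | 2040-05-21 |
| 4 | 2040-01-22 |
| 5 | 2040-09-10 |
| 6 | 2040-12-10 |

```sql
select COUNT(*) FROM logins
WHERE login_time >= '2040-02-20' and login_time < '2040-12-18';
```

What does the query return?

4

Rows in [2040-02-20, 2040-12-18): 2040-02-20, 2040-05-21, 2040-09-10, 2040-12-10 → 4 rows.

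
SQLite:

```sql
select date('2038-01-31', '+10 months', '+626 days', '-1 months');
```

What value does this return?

Adding +10 months to 2038-01-31 targets 2038-11-31. November 2038 has only 30 days, so SQLite normalizes the 1-day overflow forward to 2038-12-01.
Applying '+626 days' to 2038-12-01: counting 626 days forward gives 2040-08-18.
Adding -1 month to 2040-08-18 gives 2040-07-18.

2040-07-18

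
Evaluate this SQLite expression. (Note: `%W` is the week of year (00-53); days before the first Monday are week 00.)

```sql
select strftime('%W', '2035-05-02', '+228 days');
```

50

First apply '+228 days': 2035-05-02 → 2035-12-16.
2035-12-16 is a Sunday. SQLite's %W counts Mondays since the year started; the result is 50.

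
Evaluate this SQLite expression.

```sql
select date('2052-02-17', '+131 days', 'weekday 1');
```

Applying '+131 days' to 2052-02-17: counting 131 days forward gives 2052-06-27.
`weekday 1` advances to the next Monday; 2052-06-27 is a Thursday, so it moves forward to 2052-07-01.

2052-07-01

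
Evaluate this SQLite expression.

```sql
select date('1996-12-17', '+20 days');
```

December 1996 has 31 days; 14 remain after the 17th, so 15 days reach 1997-01-01.
Advancing 5 more days within January lands on 1997-01-06.

1997-01-06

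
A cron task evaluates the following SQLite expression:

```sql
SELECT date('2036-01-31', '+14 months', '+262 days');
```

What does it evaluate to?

2037-12-18

Adding +14 months to 2036-01-31 gives 2037-03-31.
Applying '+262 days' to 2037-03-31: counting 262 days forward gives 2037-12-18.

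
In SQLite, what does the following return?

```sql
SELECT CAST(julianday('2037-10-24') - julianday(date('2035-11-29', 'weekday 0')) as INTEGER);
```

`weekday 0` advances to the next Sunday; 2035-11-29 is a Thursday, so it moves forward to 2035-12-02.
29 days remain in December 2035 after the 2nd (31 − 2).
Full months from January 2036 through September 2037 contribute their day counts.
Then 24 days into October 2037.
Total: 29 + 31 + 29 + 31 + 30 + 31 + 30 + 31 + 31 + 30 + 31 + 30 + 31 + 31 + 28 + 31 + 30 + 31 + 30 + 31 + 31 + 30 + 24 = 692.

692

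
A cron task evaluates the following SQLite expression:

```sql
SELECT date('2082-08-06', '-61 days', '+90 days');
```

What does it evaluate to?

Applying '-61 days' to 2082-08-06: counting 61 days back gives 2082-06-06.
Applying '+90 days' to 2082-06-06: counting 90 days forward gives 2082-09-04.

2082-09-04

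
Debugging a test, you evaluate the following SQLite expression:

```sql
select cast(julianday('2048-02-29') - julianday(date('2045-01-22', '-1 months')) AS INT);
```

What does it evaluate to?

1164

Adding -1 month to 2045-01-22 gives 2044-12-22.
9 days remain in December 2044 after the 22nd (31 − 22).
Full months from January 2045 through January 2048 contribute their day counts.
Then 29 days into February 2048.
Total: 9 + 31 + 28 + 31 + 30 + 31 + 30 + 31 + 31 + 30 + 31 + 30 + 31 + 31 + 28 + 31 + 30 + 31 + 30 + 31 + 31 + 30 + 31 + 30 + 31 + 31 + 28 + 31 + 30 + 31 + 30 + 31 + 31 + 30 + 31 + 30 + 31 + 31 + 29 = 1164.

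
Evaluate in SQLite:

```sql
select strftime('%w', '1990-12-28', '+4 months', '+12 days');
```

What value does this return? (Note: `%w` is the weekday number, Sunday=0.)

5

First apply '+4 months', '+12 days': 1990-12-28 → 1991-05-10.
1991-05-10 is a Friday; with Sunday=0 that is 5.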